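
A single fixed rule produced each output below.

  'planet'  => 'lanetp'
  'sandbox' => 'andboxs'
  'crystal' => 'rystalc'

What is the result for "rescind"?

escindr

Rule — move the first character to the end.
On "rescind" that produces "escindr".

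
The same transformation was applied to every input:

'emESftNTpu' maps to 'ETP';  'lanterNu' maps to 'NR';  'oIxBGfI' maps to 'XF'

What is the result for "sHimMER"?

Looking at the pairs, the operation is to keep one character in every 3, starting at position 3 (positions 3rd, 6th, 9th, ...), then convert every letter to uppercase.
"sHimMER" → "iE" → "IE".

IE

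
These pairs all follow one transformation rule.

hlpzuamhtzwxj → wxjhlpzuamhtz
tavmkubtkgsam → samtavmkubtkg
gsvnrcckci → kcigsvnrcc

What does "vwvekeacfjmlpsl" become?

What's happening: move the last 3 characters to the front (rotate right by 3).
For "vwvekeacfjmlpsl" the result is "pslvwvekeacfjml".

pslvwvekeacfjml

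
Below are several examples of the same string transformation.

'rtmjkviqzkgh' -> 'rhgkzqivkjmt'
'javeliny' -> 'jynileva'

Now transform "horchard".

hdrahcro

What's happening: move the first character to the end, then reverse the string.
Applying both steps to "horchard": "orchardh", then "hdrahcro".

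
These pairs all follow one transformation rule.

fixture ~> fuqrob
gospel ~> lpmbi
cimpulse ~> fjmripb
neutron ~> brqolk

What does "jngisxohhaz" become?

kdfpuleexw

The rule is to shift every letter 3 places backward in the alphabet (wrapping around), then delete the first character.
Applying both steps to "jngisxohhaz": "gkdfpuleexw", then "kdfpuleexw".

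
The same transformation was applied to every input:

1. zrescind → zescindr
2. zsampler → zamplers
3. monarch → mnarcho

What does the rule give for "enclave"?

Each output is the input with this applied: move the first character to the end, then swap the first and last characters.
On "enclave": the first step gives "nclavee", and the second then gives "eclaven".

eclaven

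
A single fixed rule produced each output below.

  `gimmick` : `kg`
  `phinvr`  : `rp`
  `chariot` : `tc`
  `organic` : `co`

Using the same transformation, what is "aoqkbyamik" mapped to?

Looking at the pairs, the operation is to move the first character to the end, then keep only the last 2 characters.
Applying both steps to "aoqkbyamik": "oqkbyamika", then "ka".

ka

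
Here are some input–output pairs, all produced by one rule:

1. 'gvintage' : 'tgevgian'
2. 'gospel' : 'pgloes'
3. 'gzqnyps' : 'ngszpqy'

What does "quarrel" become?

Looking at the pairs, the operation is to take characters alternately from the front and the back (1st, last, 2nd, 2nd-last, ...), then move the last character to the front.
Applying both steps to "quarrel": "qluearr", then "rqluear".
(Check on "gzqnyps": → "gszpqyn" → "ngszpqy" ✓)

rqluear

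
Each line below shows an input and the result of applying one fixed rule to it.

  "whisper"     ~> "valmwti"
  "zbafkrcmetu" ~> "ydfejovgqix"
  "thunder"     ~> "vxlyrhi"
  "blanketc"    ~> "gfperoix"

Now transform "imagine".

Each output is the input with this applied: move the last character to the front, then shift every letter 4 places forward in the alphabet (wrapping around).
Working it through for "imagine": intermediate "eimagin", final "imqekmr".

imqekmr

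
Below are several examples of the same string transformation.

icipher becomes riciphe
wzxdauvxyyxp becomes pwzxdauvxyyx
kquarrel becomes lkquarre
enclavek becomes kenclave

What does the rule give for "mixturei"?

imixture

The rule is to move the last character to the front.
On "mixturei" that produces "imixture".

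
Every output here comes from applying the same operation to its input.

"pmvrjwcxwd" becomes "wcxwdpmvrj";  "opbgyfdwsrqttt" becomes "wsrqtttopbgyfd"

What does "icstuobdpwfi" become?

What's happening: swap the front and back halves of the string.
So "icstuobdpwfi" becomes "bdpwfiicstuo".

bdpwfiicstuo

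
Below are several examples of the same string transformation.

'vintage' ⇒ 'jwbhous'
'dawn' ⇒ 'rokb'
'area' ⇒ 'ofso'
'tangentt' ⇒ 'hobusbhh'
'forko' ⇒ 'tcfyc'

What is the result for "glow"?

uzck

What's happening: shift every letter 12 places backward in the alphabet (wrapping around).
Doing the same to "glow": "uzck".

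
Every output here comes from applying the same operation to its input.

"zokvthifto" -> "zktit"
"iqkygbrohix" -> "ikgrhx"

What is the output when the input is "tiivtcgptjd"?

The rule is to keep every other character starting from the first (positions 1st, 3rd, 5th, ...).
Applying that to "tiivtcgptjd" gives "titgtd".

titgtd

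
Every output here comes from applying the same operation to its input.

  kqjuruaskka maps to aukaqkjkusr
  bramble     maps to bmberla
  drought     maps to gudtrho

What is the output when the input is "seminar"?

nisream

Each output is the input with this applied: take characters alternately from the front and the back (1st, last, 2nd, 2nd-last, ...), then move the last 2 characters to the front (rotate right by 2).
Starting from "seminar": after the first operation, "sreamni"; after the second, "nisream".
(Check on "bramble": → "berlabm" → "bmberla" ✓)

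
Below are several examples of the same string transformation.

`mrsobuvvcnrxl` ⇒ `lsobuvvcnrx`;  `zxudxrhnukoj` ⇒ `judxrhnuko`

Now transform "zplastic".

Each output is the input with this applied: delete the first 2 characters, then move the last character to the front.
For "zplastic", step one produces "lastic"; step two turns that into "clasti".

clasti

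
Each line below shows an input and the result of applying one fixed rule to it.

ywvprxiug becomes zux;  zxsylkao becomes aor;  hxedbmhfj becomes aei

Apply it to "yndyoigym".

Rule — shift every letter 3 places forward in the alphabet (wrapping around), then keep one character in every 3, starting at position 2 (positions 2nd, 5th, 8th, ...).
For "yndyoigym", step one produces "bqgbrljbp"; step two turns that into "qrb".

qrb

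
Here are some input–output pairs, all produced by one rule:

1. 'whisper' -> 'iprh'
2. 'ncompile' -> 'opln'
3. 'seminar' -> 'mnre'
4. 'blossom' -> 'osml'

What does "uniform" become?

Looking at the pairs, the operation is to move the first 2 characters to the end (rotate left by 2), then keep every other character starting from the first (positions 1st, 3rd, 5th, ...).
Applying both steps to "uniform": "iformun", then "iomn".

iomn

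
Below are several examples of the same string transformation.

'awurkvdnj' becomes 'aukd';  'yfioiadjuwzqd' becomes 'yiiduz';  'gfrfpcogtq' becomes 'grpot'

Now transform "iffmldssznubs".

iflszu

The pattern: delete the last character, then keep every other character starting from the first (positions 1st, 3rd, 5th, ...).
On "iffmldssznubs": the first step gives "iffmldssznub", and the second then gives "iflszu".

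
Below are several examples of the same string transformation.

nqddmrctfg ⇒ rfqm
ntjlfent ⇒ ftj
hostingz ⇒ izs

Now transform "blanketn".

The rule is to swap the front and back halves of the string, then keep one character in every 3, starting at position 1 (positions 1st, 4th, 7th, ...).
For "blanketn", step one produces "ketnblan"; step two turns that into "kna".
(Check on "nqddmrctfg": → "rctfgnqddm" → "rfqm" ✓)

kna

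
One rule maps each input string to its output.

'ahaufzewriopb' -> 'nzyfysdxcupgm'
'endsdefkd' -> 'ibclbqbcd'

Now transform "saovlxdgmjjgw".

euqymtjvbekhh

The transformation: move the last 2 characters to the front (rotate right by 2), then shift every letter 2 places backward in the alphabet (wrapping around).
On "saovlxdgmjjgw": the first step gives "gwsaovlxdgmjj", and the second then gives "euqymtjvbekhh".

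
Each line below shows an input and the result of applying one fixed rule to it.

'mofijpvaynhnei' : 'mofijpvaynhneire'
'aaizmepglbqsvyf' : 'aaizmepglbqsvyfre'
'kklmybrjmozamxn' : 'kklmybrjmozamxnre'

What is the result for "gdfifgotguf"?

gdfifgotgufre

Each output is the input with this applied: append "re".
So "gdfifgotguf" becomes "gdfifgotgufre".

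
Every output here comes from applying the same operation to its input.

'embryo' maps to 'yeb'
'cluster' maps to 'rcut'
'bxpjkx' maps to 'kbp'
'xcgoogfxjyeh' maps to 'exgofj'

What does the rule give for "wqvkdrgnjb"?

In each case the input is transformed by: keep every other character starting from the first (positions 1st, 3rd, 5th, ...), then move the last character to the front.
Starting from "wqvkdrgnjb": after the first operation, "wvdgj"; after the second, "jwvdg".

jwvdg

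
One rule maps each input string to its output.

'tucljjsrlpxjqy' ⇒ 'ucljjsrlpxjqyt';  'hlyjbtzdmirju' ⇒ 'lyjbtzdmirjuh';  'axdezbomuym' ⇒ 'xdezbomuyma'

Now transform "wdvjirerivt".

dvjirerivtw

In each case the input is transformed by: move the first character to the end.
Applying that to "wdvjirerivt" gives "dvjirerivtw".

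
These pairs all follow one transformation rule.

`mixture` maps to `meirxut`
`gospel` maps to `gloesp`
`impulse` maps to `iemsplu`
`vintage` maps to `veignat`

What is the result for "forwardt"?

ftodrrwa

Rule — take characters alternately from the front and the back (1st, last, 2nd, 2nd-last, ...).
Doing the same to "forwardt": "ftodrrwa".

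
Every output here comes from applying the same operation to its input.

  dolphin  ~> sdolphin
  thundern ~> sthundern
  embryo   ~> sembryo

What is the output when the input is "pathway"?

In each case the input is transformed by: prepend "s".
Applying that to "pathway" gives "spathway".

spathway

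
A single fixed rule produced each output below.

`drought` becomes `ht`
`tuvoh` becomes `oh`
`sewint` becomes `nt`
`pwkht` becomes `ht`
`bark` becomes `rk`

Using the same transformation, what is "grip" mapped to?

Looking at the pairs, the operation is to keep only the last 2 characters.
Applying that to "grip" gives "ip".

ip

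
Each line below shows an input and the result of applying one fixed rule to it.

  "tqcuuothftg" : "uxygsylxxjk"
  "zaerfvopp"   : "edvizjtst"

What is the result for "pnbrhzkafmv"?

rtvfdleoqjz

Looking at the pairs, the operation is to swap each adjacent pair of characters (1↔2, 3↔4, ...), then shift every letter 4 places forward in the alphabet (wrapping around).
Applying both steps to "pnbrhzkafmv": "nprbzhakmfv", then "rtvfdleoqjz".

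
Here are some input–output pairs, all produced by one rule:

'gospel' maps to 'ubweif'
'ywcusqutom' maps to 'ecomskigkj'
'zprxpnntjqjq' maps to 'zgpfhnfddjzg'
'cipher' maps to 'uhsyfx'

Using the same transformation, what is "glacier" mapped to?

uhwbqsy

The rule is to move the last 2 characters to the front (rotate right by 2), then shift every letter 10 places backward in the alphabet (wrapping around).
Starting from "glacier": after the first operation, "erglaci"; after the second, "uhwbqsy".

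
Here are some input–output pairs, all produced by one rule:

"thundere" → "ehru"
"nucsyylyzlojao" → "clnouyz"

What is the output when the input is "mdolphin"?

Rule — sort the characters into alphabetical order, then keep every other character starting from the second (positions 2nd, 4th, 6th, ...).
Starting from "mdolphin": after the first operation, "dhilmnop"; after the second, "hlnp".

hlnp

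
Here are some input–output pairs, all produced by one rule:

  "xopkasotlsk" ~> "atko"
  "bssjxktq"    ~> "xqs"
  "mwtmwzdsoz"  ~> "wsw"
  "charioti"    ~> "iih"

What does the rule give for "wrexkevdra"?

kdr

Looking at the pairs, the operation is to keep one character in every 3, starting at position 2 (positions 2nd, 5th, 8th, ...), then move the first character to the end.
Working it through for "wrexkevdra": intermediate "rkd", final "kdr".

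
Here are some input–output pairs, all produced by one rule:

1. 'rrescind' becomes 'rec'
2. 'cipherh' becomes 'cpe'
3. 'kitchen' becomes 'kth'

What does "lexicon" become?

lxc

Rule — delete the last 2 characters, then keep every other character starting from the first (positions 1st, 3rd, 5th, ...).
Applying both steps to "lexicon": "lexic", then "lxc".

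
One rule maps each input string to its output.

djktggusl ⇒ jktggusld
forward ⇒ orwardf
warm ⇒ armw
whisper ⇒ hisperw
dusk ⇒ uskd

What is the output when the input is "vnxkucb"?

The rule is to move the first character to the end.
"vnxkucb" → "nxkucbv".

nxkucbv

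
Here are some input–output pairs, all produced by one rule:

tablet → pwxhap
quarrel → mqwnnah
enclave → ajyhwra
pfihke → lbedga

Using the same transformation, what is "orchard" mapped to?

knydwnz

Rule — shift every letter 4 places backward in the alphabet (wrapping around).
On "orchard" that produces "knydwnz".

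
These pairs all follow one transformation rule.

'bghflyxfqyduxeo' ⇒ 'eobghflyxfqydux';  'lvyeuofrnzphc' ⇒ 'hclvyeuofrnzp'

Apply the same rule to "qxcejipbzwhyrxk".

xkqxcejipbzwhyr

Looking at the pairs, the operation is to move the last 2 characters to the front (rotate right by 2).
For "qxcejipbzwhyrxk" the result is "xkqxcejipbzwhyr".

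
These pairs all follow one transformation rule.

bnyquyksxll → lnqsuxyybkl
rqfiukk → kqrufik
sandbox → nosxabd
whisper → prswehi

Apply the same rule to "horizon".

oorzhin

Each output is the input with this applied: sort the characters into alphabetical order, then move the first 3 characters to the end (rotate left by 3).
For "horizon" the result is "oorzhin".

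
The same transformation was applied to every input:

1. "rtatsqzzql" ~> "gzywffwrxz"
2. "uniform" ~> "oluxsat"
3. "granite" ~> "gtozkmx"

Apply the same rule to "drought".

uamnzjx

The pattern: move the first 2 characters to the end (rotate left by 2), then shift every letter 6 places forward in the alphabet (wrapping around).
On "drought" that produces "uamnzjx".
(Check on "rtatsqzzql": → "atsqzzqlrt" → "gzywffwrxz" ✓)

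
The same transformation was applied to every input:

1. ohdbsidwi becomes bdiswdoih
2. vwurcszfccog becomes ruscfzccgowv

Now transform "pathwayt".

In each case the input is transformed by: move the first 2 characters to the end (rotate left by 2), then swap each adjacent pair of characters (1↔2, 3↔4, ...).
Starting from "pathwayt": after the first operation, "thwaytpa"; after the second, "htawtyap".

htawtyap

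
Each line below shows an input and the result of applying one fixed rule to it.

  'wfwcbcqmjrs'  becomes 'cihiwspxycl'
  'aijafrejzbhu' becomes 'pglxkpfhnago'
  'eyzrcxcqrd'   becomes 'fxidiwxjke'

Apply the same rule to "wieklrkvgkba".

The pattern: move the first 2 characters to the end (rotate left by 2), then shift every letter 6 places forward in the alphabet (wrapping around).
On "wieklrkvgkba": the first step gives "eklrkvgkbawi", and the second then gives "kqrxqbmqhgco".
(Check on "aijafrejzbhu": → "jafrejzbhuai" → "pglxkpfhnago" ✓)

kqrxqbmqhgco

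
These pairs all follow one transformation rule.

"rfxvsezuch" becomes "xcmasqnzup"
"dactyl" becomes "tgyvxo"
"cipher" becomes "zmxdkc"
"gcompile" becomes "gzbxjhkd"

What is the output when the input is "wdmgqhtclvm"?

Rule — move the last 2 characters to the front (rotate right by 2), then shift every letter 5 places backward in the alphabet (wrapping around).
Working it through for "wdmgqhtclvm": intermediate "vmwdmgqhtcl", final "qhryhblcoxg".

qhryhblcoxg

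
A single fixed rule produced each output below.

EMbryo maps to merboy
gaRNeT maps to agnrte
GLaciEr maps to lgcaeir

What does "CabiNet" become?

The pattern: swap each adjacent pair of characters (1↔2, 3↔4, ...), then convert every letter to lowercase.
Doing the same to "CabiNet": "acibent".

acibent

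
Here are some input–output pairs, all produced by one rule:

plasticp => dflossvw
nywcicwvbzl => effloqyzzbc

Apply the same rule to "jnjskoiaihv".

Each output is the input with this applied: sort the characters into alphabetical order, then shift every letter 3 places forward in the alphabet (wrapping around).
For "jnjskoiaihv", step one produces "ahiijjknosv"; step two turns that into "dkllmmnqrvy".

dkllmmnqrvy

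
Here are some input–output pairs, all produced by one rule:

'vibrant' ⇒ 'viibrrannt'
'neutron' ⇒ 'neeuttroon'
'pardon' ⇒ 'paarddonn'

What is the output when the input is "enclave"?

Rule — repeat every character 3 times, then keep every other character starting from the second (positions 2nd, 4th, 6th, ...).
On "enclave": the first step gives "eeennnccclllaaavvveee", and the second then gives "enncllavve".

enncllavve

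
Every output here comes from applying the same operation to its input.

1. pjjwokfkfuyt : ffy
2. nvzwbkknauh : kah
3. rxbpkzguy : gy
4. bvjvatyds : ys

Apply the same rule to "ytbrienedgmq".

ndm

The pattern: keep every other character starting from the first (positions 1st, 3rd, 5th, ...), then delete the first 3 characters.
On "ytbrienedgmq": the first step gives "ybindm", and the second then gives "ndm".
(Check on "rxbpkzguy": → "rbkgy" → "gy" ✓)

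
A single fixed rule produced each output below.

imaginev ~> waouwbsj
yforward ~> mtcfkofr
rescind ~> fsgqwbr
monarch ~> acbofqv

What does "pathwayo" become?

dohvkomc

The pattern: shift every letter 12 places backward in the alphabet (wrapping around).
Applying that to "pathwayo" gives "dohvkomc".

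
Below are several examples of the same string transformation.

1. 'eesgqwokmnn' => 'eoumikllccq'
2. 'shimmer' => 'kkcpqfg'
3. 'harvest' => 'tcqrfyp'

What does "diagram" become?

The pattern: shift every letter 2 places backward in the alphabet (wrapping around), then move the first 3 characters to the end (rotate left by 3).
On "diagram": the first step gives "bgyepyk", and the second then gives "epykbgy".
(Check on "shimmer": → "qfgkkcp" → "kkcpqfg" ✓)

epykbgy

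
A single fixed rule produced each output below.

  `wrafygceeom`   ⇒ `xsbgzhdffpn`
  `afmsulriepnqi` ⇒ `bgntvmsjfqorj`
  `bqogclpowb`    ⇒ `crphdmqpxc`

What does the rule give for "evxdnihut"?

The transformation: shift every letter 1 place forward in the alphabet (wrapping around).
So "evxdnihut" becomes "fwyeojivu".

fwyeojivu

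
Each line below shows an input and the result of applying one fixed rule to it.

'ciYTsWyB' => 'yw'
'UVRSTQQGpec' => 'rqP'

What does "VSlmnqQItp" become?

Each output is the input with this applied: flip the case of every letter, then keep one character in every 3, starting at position 3 (positions 3rd, 6th, 9th, ...).
Working it through for "VSlmnqQItp": intermediate "vsLMNQqiTP", final "LQT".

LQT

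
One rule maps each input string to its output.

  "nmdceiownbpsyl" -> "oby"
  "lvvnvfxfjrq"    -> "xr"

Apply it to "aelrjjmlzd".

Looking at the pairs, the operation is to keep one character in every 3, starting at position 1 (positions 1st, 4th, 7th, ...), then delete the first 2 characters.
So "aelrjjmlzd" becomes "md".

md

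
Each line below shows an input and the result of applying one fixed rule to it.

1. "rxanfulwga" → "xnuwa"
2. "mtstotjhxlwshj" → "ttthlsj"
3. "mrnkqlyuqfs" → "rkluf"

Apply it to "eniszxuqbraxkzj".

Looking at the pairs, the operation is to keep every other character starting from the second (positions 2nd, 4th, 6th, ...).
For "eniszxuqbraxkzj" the result is "nsxqrxz".

nsxqrxz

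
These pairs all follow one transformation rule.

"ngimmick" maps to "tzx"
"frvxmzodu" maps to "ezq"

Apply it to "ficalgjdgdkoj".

vyqx

What's happening: keep one character in every 3, starting at position 2 (positions 2nd, 5th, 8th, ...), then shift every letter 13 places forward in the alphabet (wrapping around) — i.e. ROT13.
Working it through for "ficalgjdgdkoj": intermediate "ildk", final "vyqx".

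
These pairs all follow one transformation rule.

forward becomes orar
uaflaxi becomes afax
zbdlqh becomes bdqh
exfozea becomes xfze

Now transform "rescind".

Rule — double every character, then keep one character in every 3, starting at position 3 (positions 3rd, 6th, 9th, ...).
For "rescind" the result is "esin".

esin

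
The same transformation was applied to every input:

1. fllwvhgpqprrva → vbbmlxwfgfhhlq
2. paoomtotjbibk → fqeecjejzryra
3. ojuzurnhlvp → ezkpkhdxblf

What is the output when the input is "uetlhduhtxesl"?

kujbxtkxjnuib

In each case the input is transformed by: shift every letter 10 places backward in the alphabet (wrapping around).
For "uetlhduhtxesl" the result is "kujbxtkxjnuib".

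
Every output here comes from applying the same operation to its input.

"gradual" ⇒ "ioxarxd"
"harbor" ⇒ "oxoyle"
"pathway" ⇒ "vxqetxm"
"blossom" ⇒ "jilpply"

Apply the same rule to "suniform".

jrkfclop

The pattern: swap the first and last characters, then shift every letter 3 places backward in the alphabet (wrapping around).
Applying both steps to "suniform": "munifors", then "jrkfclop".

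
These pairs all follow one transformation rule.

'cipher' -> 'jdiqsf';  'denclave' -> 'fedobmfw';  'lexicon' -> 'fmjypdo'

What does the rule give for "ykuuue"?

lzvvfv

In each case the input is transformed by: shift every letter 1 place forward in the alphabet (wrapping around), then swap each adjacent pair of characters (1↔2, 3↔4, ...).
Working it through for "ykuuue": intermediate "zlvvvf", final "lzvvfv".
(Check on "lexicon": → "mfyjdpo" → "fmjypdo" ✓)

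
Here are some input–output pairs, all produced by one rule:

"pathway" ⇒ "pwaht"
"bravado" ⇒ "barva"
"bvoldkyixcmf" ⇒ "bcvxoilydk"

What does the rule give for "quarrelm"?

What's happening: delete the last 2 characters, then take characters alternately from the front and the back (1st, last, 2nd, 2nd-last, ...).
Working it through for "quarrelm": intermediate "quarre", final "qeurar".

qeurar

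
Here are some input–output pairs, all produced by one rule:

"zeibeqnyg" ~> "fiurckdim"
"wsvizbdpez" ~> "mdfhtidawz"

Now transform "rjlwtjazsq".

axnedwuvnp

Looking at the pairs, the operation is to shift every letter 4 places forward in the alphabet (wrapping around), then move the first 3 characters to the end (rotate left by 3).
On "rjlwtjazsq": the first step gives "vnpaxnedwu", and the second then gives "axnedwuvnp".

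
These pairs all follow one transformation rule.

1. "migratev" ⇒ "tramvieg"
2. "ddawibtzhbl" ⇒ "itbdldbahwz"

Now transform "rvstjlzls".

In each case the input is transformed by: take characters alternately from the front and the back (1st, last, 2nd, 2nd-last, ...), then move the last 3 characters to the front (rotate right by 3).
Working it through for "rvstjlzls": intermediate "rsvlsztlj", final "tljrsvlsz".
(Check on "migratev": → "mviegtra" → "tramvieg" ✓)

tljrsvlsz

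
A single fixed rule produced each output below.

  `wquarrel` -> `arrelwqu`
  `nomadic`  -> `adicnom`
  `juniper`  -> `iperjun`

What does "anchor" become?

horanc

The transformation: move the first 3 characters to the end (rotate left by 3).
For "anchor" the result is "horanc".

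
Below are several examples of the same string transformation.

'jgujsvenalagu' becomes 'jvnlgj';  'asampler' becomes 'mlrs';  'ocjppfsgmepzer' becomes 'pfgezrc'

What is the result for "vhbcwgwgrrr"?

cggrv

Rule — move the first 2 characters to the end (rotate left by 2), then keep every other character starting from the second (positions 2nd, 4th, 6th, ...).
Applying that to "vhbcwgwgrrr" gives "cggrv".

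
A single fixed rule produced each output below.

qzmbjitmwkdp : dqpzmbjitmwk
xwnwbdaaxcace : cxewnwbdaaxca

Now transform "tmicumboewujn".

The transformation: swap the first and last characters, then move the last 2 characters to the front (rotate right by 2).
"tmicumboewujn" → "jtnmicumboewu".
(Check on "qzmbjitmwkdp": → "pzmbjitmwkdq" → "dqpzmbjitmwk" ✓)

jtnmicumboewu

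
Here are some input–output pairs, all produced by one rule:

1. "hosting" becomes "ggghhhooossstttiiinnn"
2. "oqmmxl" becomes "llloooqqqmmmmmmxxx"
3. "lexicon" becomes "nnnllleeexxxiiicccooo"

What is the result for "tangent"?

The pattern: move the last character to the front, then repeat every character 3 times.
On "tangent": the first step gives "ttangen", and the second then gives "ttttttaaannngggeeennn".

ttttttaaannngggeeennn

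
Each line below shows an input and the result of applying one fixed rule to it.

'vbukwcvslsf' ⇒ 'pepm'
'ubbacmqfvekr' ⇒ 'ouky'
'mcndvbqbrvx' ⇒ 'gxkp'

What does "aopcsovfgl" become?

uwpf

In each case the input is transformed by: shift every letter 6 places backward in the alphabet (wrapping around), then keep one character in every 3, starting at position 1 (positions 1st, 4th, 7th, ...).
Working it through for "aopcsovfgl": intermediate "uijwmipzaf", final "uwpf".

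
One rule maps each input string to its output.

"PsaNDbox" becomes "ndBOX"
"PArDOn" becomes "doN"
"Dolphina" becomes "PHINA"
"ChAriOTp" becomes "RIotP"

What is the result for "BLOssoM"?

SSOm

The transformation: flip the case of every letter, then delete the first 3 characters.
Starting from "BLOssoM": after the first operation, "bloSSOm"; after the second, "SSOm".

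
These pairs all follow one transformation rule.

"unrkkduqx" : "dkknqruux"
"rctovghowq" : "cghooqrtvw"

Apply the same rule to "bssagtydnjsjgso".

The pattern: sort the characters into alphabetical order.
Doing the same to "bssagtydnjsjgso": "abdggjjnossssty".

abdggjjnossssty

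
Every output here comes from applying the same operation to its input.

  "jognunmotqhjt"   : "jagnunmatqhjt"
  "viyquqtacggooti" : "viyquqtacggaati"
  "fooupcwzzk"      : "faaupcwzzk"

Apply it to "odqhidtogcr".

The pattern: replace every "o" with "a".
For "odqhidtogcr" the result is "adqhidtagcr".

adqhidtagcr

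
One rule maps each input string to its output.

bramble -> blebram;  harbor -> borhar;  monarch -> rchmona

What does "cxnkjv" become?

Looking at the pairs, the operation is to move the last 3 characters to the front (rotate right by 3).
For "cxnkjv" the result is "kjvcxn".

kjvcxn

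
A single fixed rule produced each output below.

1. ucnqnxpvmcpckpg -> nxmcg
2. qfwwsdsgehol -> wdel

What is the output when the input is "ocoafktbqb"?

The rule is to keep one character in every 3, starting at position 3 (positions 3rd, 6th, 9th, ...).
So "ocoafktbqb" becomes "okq".

okq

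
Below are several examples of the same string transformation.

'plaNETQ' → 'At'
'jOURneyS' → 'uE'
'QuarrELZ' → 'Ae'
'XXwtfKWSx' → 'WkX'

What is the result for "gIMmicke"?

The transformation: keep one character in every 3, starting at position 3 (positions 3rd, 6th, 9th, ...), then flip the case of every letter.
For "gIMmicke" the result is "mC".
(Check on "plaNETQ": → "aT" → "At" ✓)

mC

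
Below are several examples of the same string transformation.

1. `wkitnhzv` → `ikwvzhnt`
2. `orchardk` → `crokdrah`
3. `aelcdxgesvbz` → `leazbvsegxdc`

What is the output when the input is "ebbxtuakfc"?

bbecfkautx

What's happening: reverse the string, then move the last 3 characters to the front (rotate right by 3).
Applying both steps to "ebbxtuakfc": "cfkautxbbe", then "bbecfkautx".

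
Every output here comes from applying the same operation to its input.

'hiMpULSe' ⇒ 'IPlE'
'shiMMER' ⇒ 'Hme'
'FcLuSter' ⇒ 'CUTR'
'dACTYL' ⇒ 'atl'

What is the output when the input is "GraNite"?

RnT

The pattern: flip the case of every letter, then keep every other character starting from the second (positions 2nd, 4th, 6th, ...).
Starting from "GraNite": after the first operation, "gRAnITE"; after the second, "RnT".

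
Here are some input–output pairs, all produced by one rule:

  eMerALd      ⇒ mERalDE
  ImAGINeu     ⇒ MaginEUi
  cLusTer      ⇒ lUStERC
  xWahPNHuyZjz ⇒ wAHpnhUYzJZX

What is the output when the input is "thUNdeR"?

HunDErT

What's happening: move the first character to the end, then flip the case of every letter.
Starting from "thUNdeR": after the first operation, "hUNdeRt"; after the second, "HunDErT".
(Check on "ImAGINeu": → "mAGINeuI" → "MaginEUi" ✓)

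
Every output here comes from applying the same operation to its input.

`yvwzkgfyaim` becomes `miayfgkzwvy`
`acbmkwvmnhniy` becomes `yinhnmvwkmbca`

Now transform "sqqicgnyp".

Looking at the pairs, the operation is to reverse the string.
For "sqqicgnyp" the result is "pyngciqqs".

pyngciqqs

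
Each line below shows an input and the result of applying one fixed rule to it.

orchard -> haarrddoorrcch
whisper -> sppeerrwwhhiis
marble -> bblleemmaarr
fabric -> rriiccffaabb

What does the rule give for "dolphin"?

phhiinnddoollp

What's happening: double every character, then swap the front and back halves of the string.
Applying that to "dolphin" gives "phhiinnddoollp".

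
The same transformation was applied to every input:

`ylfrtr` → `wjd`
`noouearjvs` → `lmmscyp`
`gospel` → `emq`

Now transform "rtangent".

pryle

The rule is to delete the last 3 characters, then shift every letter 2 places backward in the alphabet (wrapping around).
For "rtangent" the result is "pryle".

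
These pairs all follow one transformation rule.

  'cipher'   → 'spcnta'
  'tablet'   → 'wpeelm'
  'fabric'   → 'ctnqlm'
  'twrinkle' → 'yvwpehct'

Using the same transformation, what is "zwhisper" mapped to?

What's happening: shift every letter 11 places forward in the alphabet (wrapping around), then swap the front and back halves of the string.
Working it through for "zwhisper": intermediate "khstdapc", final "dapckhst".

dapckhst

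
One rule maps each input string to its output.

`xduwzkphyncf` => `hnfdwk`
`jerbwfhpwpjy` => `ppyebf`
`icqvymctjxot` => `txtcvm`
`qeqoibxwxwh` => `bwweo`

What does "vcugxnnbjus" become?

The rule is to keep every other character starting from the second (positions 2nd, 4th, 6th, ...), then move the last 3 characters to the front (rotate right by 3).
Working it through for "vcugxnnbjus": intermediate "cgnbu", final "nbucg".

nbucg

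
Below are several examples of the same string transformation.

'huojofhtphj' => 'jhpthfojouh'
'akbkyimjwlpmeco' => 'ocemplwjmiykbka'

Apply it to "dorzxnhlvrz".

zrvlhnxzrod

In each case the input is transformed by: reverse the string.
So "dorzxnhlvrz" becomes "zrvlhnxzrod".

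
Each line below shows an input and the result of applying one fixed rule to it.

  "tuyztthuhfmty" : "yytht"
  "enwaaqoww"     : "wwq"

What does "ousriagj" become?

jsa

Looking at the pairs, the operation is to move the last character to the front, then keep one character in every 3, starting at position 1 (positions 1st, 4th, 7th, ...).
For "ousriagj", step one produces "jousriag"; step two turns that into "jsa".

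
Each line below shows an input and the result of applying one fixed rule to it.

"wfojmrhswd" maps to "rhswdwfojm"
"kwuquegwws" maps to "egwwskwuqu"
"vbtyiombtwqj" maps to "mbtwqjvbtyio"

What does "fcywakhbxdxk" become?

hbxdxkfcywak

In each case the input is transformed by: swap the front and back halves of the string.
"fcywakhbxdxk" → "hbxdxkfcywak".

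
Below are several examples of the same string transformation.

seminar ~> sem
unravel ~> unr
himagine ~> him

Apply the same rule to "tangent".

tan

The transformation: keep only the first 3 characters.
For "tangent" the result is "tan".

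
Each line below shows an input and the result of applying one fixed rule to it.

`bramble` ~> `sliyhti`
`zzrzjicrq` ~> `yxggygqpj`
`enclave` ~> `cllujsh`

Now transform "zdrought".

oagkyvbn

The pattern: move the last 2 characters to the front (rotate right by 2), then shift every letter 7 places forward in the alphabet (wrapping around).
Working it through for "zdrought": intermediate "htzdroug", final "oagkyvbn".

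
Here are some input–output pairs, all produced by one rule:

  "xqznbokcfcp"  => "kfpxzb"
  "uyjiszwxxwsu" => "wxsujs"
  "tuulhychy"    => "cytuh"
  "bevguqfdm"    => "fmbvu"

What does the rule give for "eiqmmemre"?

meeqm

Rule — keep every other character starting from the first (positions 1st, 3rd, 5th, ...), then move the first 3 characters to the end (rotate left by 3).
Working it through for "eiqmmemre": intermediate "eqmme", final "meeqm".
(Check on "uyjiszwxxwsu": → "ujswxs" → "wxsujs" ✓)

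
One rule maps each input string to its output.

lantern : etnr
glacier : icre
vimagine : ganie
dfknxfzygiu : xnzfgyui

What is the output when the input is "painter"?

Rule — delete the first 3 characters, then swap each adjacent pair of characters (1↔2, 3↔4, ...).
Applying both steps to "painter": "nter", then "tnre".

tnre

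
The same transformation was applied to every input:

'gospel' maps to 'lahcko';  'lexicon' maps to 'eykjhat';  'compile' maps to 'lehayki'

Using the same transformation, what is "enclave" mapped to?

Each output is the input with this applied: move the first 3 characters to the end (rotate left by 3), then shift every letter 4 places backward in the alphabet (wrapping around).
Starting from "enclave": after the first operation, "laveenc"; after the second, "hwraajy".
(Check on "lexicon": → "iconlex" → "eykjhat" ✓)

hwraajy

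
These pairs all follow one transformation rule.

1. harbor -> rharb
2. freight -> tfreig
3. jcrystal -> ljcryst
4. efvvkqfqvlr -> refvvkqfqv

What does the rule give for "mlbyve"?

Rule — move the last character to the front, then delete the last character.
"mlbyve" → "emlbyv" → "emlby".
(Check on "efvvkqfqvlr": → "refvvkqfqvl" → "refvvkqfqv" ✓)

emlby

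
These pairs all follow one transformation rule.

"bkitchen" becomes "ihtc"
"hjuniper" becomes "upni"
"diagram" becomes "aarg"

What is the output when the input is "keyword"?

The pattern: take characters alternately from the front and the back (1st, last, 2nd, 2nd-last, ...), then keep only the last 4 characters.
Starting from "keyword": after the first operation, "kderyow"; after the second, "ryow".

ryow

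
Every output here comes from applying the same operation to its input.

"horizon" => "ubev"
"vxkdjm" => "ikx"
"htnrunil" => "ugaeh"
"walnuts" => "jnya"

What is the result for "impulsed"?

vzchy

In each case the input is transformed by: delete the last 3 characters, then shift every letter 13 places forward in the alphabet (wrapping around) — i.e. ROT13.
So "impulsed" becomes "vzchy".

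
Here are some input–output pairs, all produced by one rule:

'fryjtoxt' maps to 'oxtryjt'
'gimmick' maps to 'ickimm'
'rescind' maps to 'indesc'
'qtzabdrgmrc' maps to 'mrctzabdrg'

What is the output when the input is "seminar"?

The pattern: delete the first character, then move the last 3 characters to the front (rotate right by 3).
Working it through for "seminar": intermediate "eminar", final "naremi".

naremi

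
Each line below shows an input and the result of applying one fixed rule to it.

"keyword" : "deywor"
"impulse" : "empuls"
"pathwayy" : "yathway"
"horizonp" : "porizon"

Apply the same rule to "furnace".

The rule is to swap the first and last characters, then delete the last character.
On "furnace" that produces "eurnac".

eurnac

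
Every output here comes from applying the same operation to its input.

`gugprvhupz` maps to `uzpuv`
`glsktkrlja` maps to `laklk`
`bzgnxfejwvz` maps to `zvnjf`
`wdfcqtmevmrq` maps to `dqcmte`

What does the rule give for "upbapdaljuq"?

The transformation: keep every other character starting from the second (positions 2nd, 4th, 6th, ...), then take characters alternately from the front and the back (1st, last, 2nd, 2nd-last, ...).
On "upbapdaljuq": the first step gives "padlu", and the second then gives "puald".

puald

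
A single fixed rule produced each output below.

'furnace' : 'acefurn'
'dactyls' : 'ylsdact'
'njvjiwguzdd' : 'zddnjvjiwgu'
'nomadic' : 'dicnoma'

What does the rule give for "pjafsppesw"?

eswpjafspp

The rule is to move the last 3 characters to the front (rotate right by 3).
For "pjafsppesw" the result is "eswpjafspp".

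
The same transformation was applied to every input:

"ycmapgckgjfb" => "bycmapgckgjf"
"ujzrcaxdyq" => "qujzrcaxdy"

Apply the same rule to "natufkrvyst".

The rule is to move the last character to the front.
For "natufkrvyst" the result is "tnatufkrvys".

tnatufkrvys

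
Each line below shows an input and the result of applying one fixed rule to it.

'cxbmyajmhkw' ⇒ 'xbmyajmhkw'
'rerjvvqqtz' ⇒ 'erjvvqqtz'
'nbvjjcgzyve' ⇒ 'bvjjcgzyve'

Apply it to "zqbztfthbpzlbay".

The rule is to delete the first character.
So "zqbztfthbpzlbay" becomes "qbztfthbpzlbay".

qbztfthbpzlbay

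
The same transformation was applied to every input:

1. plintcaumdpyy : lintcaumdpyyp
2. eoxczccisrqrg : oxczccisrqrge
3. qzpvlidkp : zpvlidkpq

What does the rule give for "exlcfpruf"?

Looking at the pairs, the operation is to move the first character to the end.
"exlcfpruf" → "xlcfprufe".

xlcfprufe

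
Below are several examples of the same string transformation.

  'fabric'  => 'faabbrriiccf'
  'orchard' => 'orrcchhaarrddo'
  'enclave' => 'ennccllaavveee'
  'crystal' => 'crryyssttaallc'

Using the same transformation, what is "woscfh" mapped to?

woossccffhhw

The rule is to double every character, then move the first character to the end.
Starting from "woscfh": after the first operation, "wwoossccffhh"; after the second, "woossccffhhw".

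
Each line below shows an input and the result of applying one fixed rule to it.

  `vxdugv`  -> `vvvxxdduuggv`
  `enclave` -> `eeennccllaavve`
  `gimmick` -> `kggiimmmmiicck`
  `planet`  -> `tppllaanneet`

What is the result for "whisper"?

The transformation: double every character, then move the last character to the front.
Doing the same to "whisper": "rwwhhiissppeer".

rwwhhiissppeer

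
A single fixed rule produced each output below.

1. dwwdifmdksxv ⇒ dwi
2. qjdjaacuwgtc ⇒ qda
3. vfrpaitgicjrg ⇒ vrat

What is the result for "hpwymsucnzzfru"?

hwmu

Each output is the input with this applied: keep every other character starting from the first (positions 1st, 3rd, 5th, ...), then delete the last 3 characters.
Starting from "hpwymsucnzzfru": after the first operation, "hwmunzr"; after the second, "hwmu".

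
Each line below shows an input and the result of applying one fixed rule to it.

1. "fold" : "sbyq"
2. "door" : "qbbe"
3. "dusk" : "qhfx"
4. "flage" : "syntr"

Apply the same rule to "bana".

The rule is to shift every letter 13 places forward in the alphabet (wrapping around) — i.e. ROT13.
So "bana" becomes "onan".

onan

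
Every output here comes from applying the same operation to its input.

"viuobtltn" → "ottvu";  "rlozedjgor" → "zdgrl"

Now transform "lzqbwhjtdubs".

bhtusz

Rule — move the first 3 characters to the end (rotate left by 3), then keep every other character starting from the first (positions 1st, 3rd, 5th, ...).
Working it through for "lzqbwhjtdubs": intermediate "bwhjtdubslzq", final "bhtusz".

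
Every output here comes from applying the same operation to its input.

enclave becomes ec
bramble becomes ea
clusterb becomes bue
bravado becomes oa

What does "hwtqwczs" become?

stc

Each output is the input with this applied: move the last 2 characters to the front (rotate right by 2), then keep one character in every 3, starting at position 2 (positions 2nd, 5th, 8th, ...).
For "hwtqwczs", step one produces "zshwtqwc"; step two turns that into "stc".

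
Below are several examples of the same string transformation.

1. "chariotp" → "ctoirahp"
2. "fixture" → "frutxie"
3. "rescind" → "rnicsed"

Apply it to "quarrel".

Each output is the input with this applied: swap the first and last characters, then reverse the string.
For "quarrel", step one produces "luarreq"; step two turns that into "qerraul".
(Check on "chariotp": → "phariotc" → "ctoirahp" ✓)

qerraul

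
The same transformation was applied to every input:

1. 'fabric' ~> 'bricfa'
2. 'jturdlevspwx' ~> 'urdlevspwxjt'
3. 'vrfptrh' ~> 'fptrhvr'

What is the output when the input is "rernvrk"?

What's happening: move the first 2 characters to the end (rotate left by 2).
Doing the same to "rernvrk": "rnvrkre".

rnvrkre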